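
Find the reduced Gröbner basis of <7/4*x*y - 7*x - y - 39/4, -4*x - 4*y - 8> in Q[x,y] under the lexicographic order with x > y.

G = {x + y + 2, y**2 - 10/7*y - 17/7}

The reduced Gröbner basis is the canonical form of the ideal for this ordering.

f_1 = 7/4*x*y - 7*x - y - 39/4, LT = x*y.
f_2 = -4*x - 4*y - 8, LT = x.

S(f_1,f_2): lcm = x*y. S = -4*x - y**2 - 18/7*y - 39/7.
  leading term x: subtract (1)·f_2 from -4*x - y**2 - 18/7*y - 39/7 → -y**2 + 10/7*y + 17/7
  leading term y**2: no divisor's leading term divides it; move -y**2 to the remainder.
  leading term y: no divisor's leading term divides it; move 10/7*y to the remainder.
  leading term 1: no divisor's leading term divides it; move 17/7 to the remainder.
  remainder -y**2 + 10/7*y + 17/7 ≠ 0; add g_3 = -y**2 + 10/7*y + 17/7 to the basis.

The other S-polynomials (S(f_1,g_3), S(f_2,g_3)) all reduce to 0 modulo the current basis, so we have a Gröbner basis.
Inter-reduce: drop elements whose leading term is divisible by another's, tail-reduce, and make monic.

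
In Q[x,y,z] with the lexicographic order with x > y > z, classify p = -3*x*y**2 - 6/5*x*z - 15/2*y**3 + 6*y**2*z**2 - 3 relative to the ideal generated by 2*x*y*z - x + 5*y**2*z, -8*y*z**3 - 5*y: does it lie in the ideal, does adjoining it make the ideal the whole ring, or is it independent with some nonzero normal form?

First compute the reduced Gröbner basis of I by Buchberger's algorithm.
f_1 = 2*x*y*z - x + 5*y**2*z, LT = x*y*z.
f_2 = -8*y*z**3 - 5*y, LT = y*z**3.

S(f_1,f_2): lcm = x*y*z**3. S = -5/8*x*y - 1/2*x*z**2 + 5/2*y**2*z**3.
  reduce S modulo (f_1, f_2):
  remainder -5/8*x*y - 1/2*x*z**2 - 25/16*y**2 ≠ 0; add h_3 = -5/8*x*y - 1/2*x*z**2 - 25/16*y**2 to the basis.

S(f_1,h_3): lcm = x*y*z. S = -4/5*x*z**3 - 1/2*x.
  reduce S modulo (f_1, f_2, h_3):
  remainder -4/5*x*z**3 - 1/2*x ≠ 0; add h_4 = -4/5*x*z**3 - 1/2*x to the basis.

The other S-polynomials (S(f_2,h_3), S(f_1,h_4), S(f_2,h_4), S(h_3,h_4)) all reduce to 0 modulo the current basis, so we have a Gröbner basis.
Inter-reduce: drop elements whose leading term is divisible by another's, tail-reduce, and make monic.
Reduced Gröbner basis: {x*y + 4/5*x*z**2 + 5/2*y**2, x*z**3 + 5/8*x, y*z**3 + 5/8*y}.
Label its elements g_1 = x*y + 4/5*x*z**2 + 5/2*y**2, g_2 = x*z**3 + 5/8*x, g_3 = y*z**3 + 5/8*y.

Reduce p = -3*x*y**2 - 6/5*x*z - 15/2*y**3 + 6*y**2*z**2 - 3 modulo G:
  leading term x*y**2: subtract (-3*y)·g_1 from -3*x*y**2 - 6/5*x*z - 15/2*y**3 + 6*y**2*z**2 - 3 → 12/5*x*y*z**2 - 6/5*x*z + 6*y**2*z**2 - 3
  leading term x*y*z**2: subtract (12/5*z**2)·g_1 from 12/5*x*y*z**2 - 6/5*x*z + 6*y**2*z**2 - 3 → -48/25*x*z**4 - 6/5*x*z - 3
  leading term x*z**4: subtract (-48/25*z)·g_2 from -48/25*x*z**4 - 6/5*x*z - 3 → -3
  leading term 1: no divisor's leading term divides it; move -3 to the remainder.
  normal form = -3.
The normal form is nonzero, so p ∉ I. Since p minus its normal form lies in I, I + (p) = I + (r) where r = -3; decide whether this ideal is the whole ring.
Here r = -3 is a nonzero constant, hence a unit: 1 ∈ I + (p), the Gröbner basis of I + (p) is {1}, and the enlarged system has no common solution — adjoining p is inconsistent.

The remainder on division by a Gröbner basis is unique — it is the normal form.

Adjoining -3*x*y**2 - 6/5*x*z - 15/2*y**3 + 6*y**2*z**2 - 3 makes the ideal the whole ring: the system is inconsistent.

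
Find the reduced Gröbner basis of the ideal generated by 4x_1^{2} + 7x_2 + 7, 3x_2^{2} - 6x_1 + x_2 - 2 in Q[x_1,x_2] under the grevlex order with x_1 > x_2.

f_1 = 4x_1^{2} + 7x_2 + 7, LT = x_1^{2}.
f_2 = 3x_2^{2} - 6x_1 + x_2 - 2, LT = x_2^{2}.

The S-polynomials (S(f_1,f_2)) all reduce to 0 modulo the current basis, so we have a Gröbner basis.

G = {x_1^{2} + \tfrac{7}{4}x_2 + \tfrac{7}{4}, x_2^{2} - 2x_1 + \tfrac{1}{3}x_2 - \tfrac{2}{3}}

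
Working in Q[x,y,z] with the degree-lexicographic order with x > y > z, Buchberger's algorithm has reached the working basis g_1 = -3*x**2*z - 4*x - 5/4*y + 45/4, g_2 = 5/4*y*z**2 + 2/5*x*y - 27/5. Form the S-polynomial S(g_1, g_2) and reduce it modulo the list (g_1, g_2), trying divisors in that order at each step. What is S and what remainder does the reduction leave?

lcm(LM(g_1), LM(g_2)) = x**2*y*z**2.
S = (lcm/LT(g_1))·g_1 − (lcm/LT(g_2))·g_2 = -8/25*x**3*y + 4/3*x*y*z + 5/12*y**2*z + 108/25*x**2 - 15/4*y*z.
Reduce S modulo (g_1, g_2) in that order:
  leading term x**3*y: no divisor's leading term divides it; move -8/25*x**3*y to the remainder.
  leading term x*y*z: no divisor's leading term divides it; move 4/3*x*y*z to the remainder.
  leading term y**2*z: no divisor's leading term divides it; move 5/12*y**2*z to the remainder.
  leading term x**2: no divisor's leading term divides it; move 108/25*x**2 to the remainder.
  leading term y*z: no divisor's leading term divides it; move -15/4*y*z to the remainder.
The remainder -8/25*x**3*y + 4/3*x*y*z + 5/12*y**2*z + 108/25*x**2 - 15/4*y*z is nonzero, so it would be added as the next basis element.

S(g_1, g_2) = -8/25*x**3*y + 4/3*x*y*z + 5/12*y**2*z + 108/25*x**2 - 15/4*y*z; remainder on division = -8/25*x**3*y + 4/3*x*y*z + 5/12*y**2*z + 108/25*x**2 - 15/4*y*z.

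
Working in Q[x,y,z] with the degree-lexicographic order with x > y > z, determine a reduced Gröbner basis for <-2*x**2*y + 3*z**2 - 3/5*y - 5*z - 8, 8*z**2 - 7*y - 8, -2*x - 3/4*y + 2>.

f_1 = -2*x**2*y + 3*z**2 - 3/5*y - 5*z - 8, LT = x**2*y.
f_2 = 8*z**2 - 7*y - 8, LT = z**2.
f_3 = -2*x - 3/4*y + 2, LT = x.

S(f_1,f_3): lcm = x**2*y. S = -3/8*x*y**2 + x*y - 3/2*z**2 + 3/10*y + 5/2*z + 4.
  leading term x*y**2: subtract (3/16*y**2)·f_3 from -3/8*x*y**2 + x*y - 3/2*z**2 + 3/10*y + 5/2*z + 4 → 9/64*y**3 + x*y - 3/8*y**2 - 3/2*z**2 + 3/10*y + 5/2*z + 4
  leading term y**3: no divisor's leading term divides it; move 9/64*y**3 to the remainder.
  leading term x*y: subtract (-1/2*y)·f_3 from x*y - 3/8*y**2 - 3/2*z**2 + 3/10*y + 5/2*z + 4 → -3/4*y**2 - 3/2*z**2 + 13/10*y + 5/2*z + 4
  leading term y**2: no divisor's leading term divides it; move -3/4*y**2 to the remainder.
  leading term z**2: subtract (-3/16)·f_2 from -3/2*z**2 + 13/10*y + 5/2*z + 4 → -1/80*y + 5/2*z + 5/2
  leading term y: no divisor's leading term divides it; move -1/80*y to the remainder.
  leading term z: no divisor's leading term divides it; move 5/2*z to the remainder.
  leading term 1: no divisor's leading term divides it; move 5/2 to the remainder.
  remainder 9/64*y**3 - 3/4*y**2 - 1/80*y + 5/2*z + 5/2 ≠ 0; add g_4 = 9/64*y**3 - 3/4*y**2 - 1/80*y + 5/2*z + 5/2 to the basis.

The other S-polynomials (S(f_1,f_2), S(f_2,f_3), S(f_1,g_4), S(f_2,g_4), S(f_3,g_4)) all reduce to 0 modulo the current basis, so we have a Gröbner basis.
Inter-reduce: drop elements whose leading term is divisible by another's, tail-reduce, and make monic.

G = {y**3 - 16/3*y**2 - 4/45*y + 160/9*z + 160/9, z**2 - 7/8*y - 1, x + 3/8*y - 1}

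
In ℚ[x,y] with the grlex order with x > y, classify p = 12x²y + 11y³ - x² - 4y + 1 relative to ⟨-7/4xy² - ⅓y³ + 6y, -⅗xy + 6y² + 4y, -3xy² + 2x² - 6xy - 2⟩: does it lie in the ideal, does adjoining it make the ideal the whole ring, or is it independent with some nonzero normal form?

12x²y + 11y³ - x² - 4y + 1 lies in I (it reduces to 0).

First compute the reduced Gröbner basis of I by Buchberger's algorithm.
f_1 = -7/4xy² - ⅓y³ + 6y, LT = xy².
f_2 = -⅗xy + 6y² + 4y, LT = xy.
f_3 = -3xy² + 2x² - 6xy - 2, LT = xy².

S(f_1,f_2): lcm = xy². S = 214/21y³ + 20/3y² - 24/7y.
  leading term y³: no divisor's leading term divides it; move 214/21y³ to the remainder.
  leading term y²: no divisor's leading term divides it; move 20/3y² to the remainder.
  leading term y: no divisor's leading term divides it; move -24/7y to the remainder.
  remainder 214/21y³ + 20/3y² - 24/7y ≠ 0; add h_4 = 214/21y³ + 20/3y² - 24/7y to the basis.

S(f_1,f_3): lcm = xy². S = 4/21y³ + ⅔x² - 2xy - 24/7y - ⅔.
  leading term y³: subtract (2/107)·h_4 from 4/21y³ + ⅔x² - 2xy - 24/7y - ⅔ → ⅔x² - 2xy - 40/321y² - 360/107y - ⅔
  leading term x²: no divisor's leading term divides it; move ⅔x² to the remainder.
  leading term xy: subtract (10/3)·f_2 from -2xy - 40/321y² - 360/107y - ⅔ → -6460/321y² - 5360/321y - ⅔
  leading term y²: no divisor's leading term divides it; move -6460/321y² to the remainder.
  leading term y: no divisor's leading term divides it; move -5360/321y to the remainder.
  leading term 1: no divisor's leading term divides it; move -⅔ to the remainder.
  remainder ⅔x² - 6460/321y² - 5360/321y - ⅔ ≠ 0; add h_5 = ⅔x² - 6460/321y² - 5360/321y - ⅔ to the basis.

S(f_3,h_4): lcm = xy³. S = -⅔x²y + 144/107xy² + 36/107xy + ⅔y.
  leading term x²y: subtract (10/9x)·f_2 from -⅔x²y + 144/107xy² + 36/107xy + ⅔y → -1708/321xy² - 3956/963xy + ⅔y
  leading term xy²: subtract (976/321)·f_1 from -1708/321xy² - 3956/963xy + ⅔y → 976/963y³ - 3956/963xy - 5642/321y
  leading term y³: subtract (3416/34347)·h_4 from 976/963y³ - 3956/963xy - 5642/321y → -3956/963xy - 68320/103041y² - 591982/34347y
  leading term xy: subtract (19780/2889)·f_2 from -3956/963xy - 68320/103041y² - 591982/34347y → -4301240/103041y² - 13793678/309123y
  leading term y²: no divisor's leading term divides it; move -4301240/103041y² to the remainder.
  leading term y: no divisor's leading term divides it; move -13793678/309123y to the remainder.
  remainder -4301240/103041y² - 13793678/309123y ≠ 0; add h_6 = -4301240/103041y² - 13793678/309123y to the basis.

S(f_1,h_5): lcm = x²y². S = 4/21xy³ + 3230/107y⁴ + 2680/107y³ - 24/7xy + y².
  leading term xy³: subtract (-16/147y)·f_1 from 4/21xy³ + 3230/107y⁴ + 2680/107y³ - 24/7xy + y² → 1422718/47187y⁴ + 2680/107y³ - 24/7xy + 81/49y²
  leading term y⁴: subtract (711359/240429y)·h_4 from 1422718/47187y⁴ + 2680/107y³ - 24/7xy + 81/49y² → 3838700/721287y³ - 24/7xy + 945463/80143y²
  leading term y³: subtract (1919350/3675129)·h_4 from 3838700/721287y³ - 24/7xy + 945463/80143y² → -24/7xy + 641771869/77177709y² + 15354800/8575301y
  leading term xy: subtract (40/7)·f_2 from -24/7xy + 641771869/77177709y² + 15354800/8575301y → -286331573/11025387y² - 25807440/1225043y
  leading term y²: subtract (286331573/460232680)·h_6 from -286331573/11025387y² - 25807440/1225043y → 41595672203/6213141180y
  leading term y: no divisor's leading term divides it; move 41595672203/6213141180y to the remainder.
  remainder 41595672203/6213141180y ≠ 0; add h_7 = 41595672203/6213141180y to the basis.

The other S-polynomials (S(f_2,f_3), S(f_1,h_4), S(f_2,h_4), S(f_2,h_5), S(f_3,h_5), S(h_4,h_5), S(f_1,h_6), S(f_2,h_6), S(f_3,h_6), S(h_4,h_6), S(h_5,h_6), S(f_1,h_7), S(f_2,h_7), S(f_3,h_7), S(h_4,h_7), S(h_5,h_7), S(h_6,h_7)) all reduce to 0 modulo the current basis, so we have a Gröbner basis.
Inter-reduce: drop elements whose leading term is divisible by another's, tail-reduce, and make monic.
Reduced Gröbner basis: {x² - 1, y}.
Label its elements g_1 = x² - 1, g_2 = y.

Reduce p = 12x²y + 11y³ - x² - 4y + 1 modulo G:
  leading term x²y: subtract (12y)·g_1 from 12x²y + 11y³ - x² - 4y + 1 → 11y³ - x² + 8y + 1
  leading term y³: subtract (11y²)·g_2 from 11y³ - x² + 8y + 1 → -x² + 8y + 1
  leading term x²: subtract (-1)·g_1 from -x² + 8y + 1 → 8y
  leading term y: subtract (8)·g_2 from 8y → 0
  normal form = 0.
Since the normal form is 0, p ∈ I.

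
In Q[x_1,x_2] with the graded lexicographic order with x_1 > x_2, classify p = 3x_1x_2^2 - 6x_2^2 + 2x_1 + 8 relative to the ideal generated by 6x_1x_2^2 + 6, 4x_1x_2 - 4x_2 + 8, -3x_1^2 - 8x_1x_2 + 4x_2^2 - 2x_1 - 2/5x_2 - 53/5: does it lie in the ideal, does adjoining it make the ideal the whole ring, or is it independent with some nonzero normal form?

First compute the reduced Gröbner basis of I by Buchberger's algorithm.
f_1 = 6x_1x_2^2 + 6, LT = x_1x_2^2.
f_2 = 4x_1x_2 - 4x_2 + 8, LT = x_1x_2.
f_3 = -3x_1^2 - 8x_1x_2 + 4x_2^2 - 2x_1 - 2/5x_2 - 53/5, LT = x_1^2.

S(f_1,f_2): lcm = x_1x_2^2. S = x_2^2 - 2x_2 + 1.
  leading term x_2^2: no divisor's leading term divides it; move x_2^2 to the remainder.
  leading term x_2: no divisor's leading term divides it; move -2x_2 to the remainder.
  leading term 1: no divisor's leading term divides it; move 1 to the remainder.
  remainder x_2^2 - 2x_2 + 1 ≠ 0; add h_4 = x_2^2 - 2x_2 + 1 to the basis.

S(f_1,f_3): lcm = x_1^2x_2^2. S = -8/3x_1x_2^3 + 4/3x_2^4 - 2/3x_1x_2^2 - 2/15x_2^3 - 53/15x_2^2 + x_1.
  leading term x_1x_2^3: subtract (-4/9x_2)·f_1 from -8/3x_1x_2^3 + 4/3x_2^4 - 2/3x_1x_2^2 - 2/15x_2^3 - 53/15x_2^2 + x_1 → 4/3x_2^4 - 2/3x_1x_2^2 - 2/15x_2^3 - 53/15x_2^2 + x_1 + 8/3x_2
  leading term x_2^4: subtract (4/3x_2^2)·h_4 from 4/3x_2^4 - 2/3x_1x_2^2 - 2/15x_2^3 - 53/15x_2^2 + x_1 + 8/3x_2 → -2/3x_1x_2^2 + 38/15x_2^3 - 73/15x_2^2 + x_1 + 8/3x_2
  leading term x_1x_2^2: subtract (-1/9)·f_1 from -2/3x_1x_2^2 + 38/15x_2^3 - 73/15x_2^2 + x_1 + 8/3x_2 → 38/15x_2^3 - 73/15x_2^2 + x_1 + 8/3x_2 + 2/3
  leading term x_2^3: subtract (38/15x_2)·h_4 from 38/15x_2^3 - 73/15x_2^2 + x_1 + 8/3x_2 + 2/3 → 1/5x_2^2 + x_1 + 2/15x_2 + 2/3
  leading term x_2^2: subtract (1/5)·h_4 from 1/5x_2^2 + x_1 + 2/15x_2 + 2/3 → x_1 + 8/15x_2 + 7/15
  leading term x_1: no divisor's leading term divides it; move x_1 to the remainder.
  leading term x_2: no divisor's leading term divides it; move 8/15x_2 to the remainder.
  leading term 1: no divisor's leading term divides it; move 7/15 to the remainder.
  remainder x_1 + 8/15x_2 + 7/15 ≠ 0; add h_5 = x_1 + 8/15x_2 + 7/15 to the basis.

S(f_2,f_3): lcm = x_1^2x_2. S = -8/3x_1x_2^2 + 4/3x_2^3 - 5/3x_1x_2 - 2/15x_2^2 + 2x_1 - 53/15x_2.
  leading term x_1x_2^2: subtract (-4/9)·f_1 from -8/3x_1x_2^2 + 4/3x_2^3 - 5/3x_1x_2 - 2/15x_2^2 + 2x_1 - 53/15x_2 → 4/3x_2^3 - 5/3x_1x_2 - 2/15x_2^2 + 2x_1 - 53/15x_2 + 8/3
  leading term x_2^3: subtract (4/3x_2)·h_4 from 4/3x_2^3 - 5/3x_1x_2 - 2/15x_2^2 + 2x_1 - 53/15x_2 + 8/3 → -5/3x_1x_2 + 38/15x_2^2 + 2x_1 - 73/15x_2 + 8/3
  leading term x_1x_2: subtract (-5/12)·f_2 from -5/3x_1x_2 + 38/15x_2^2 + 2x_1 - 73/15x_2 + 8/3 → 38/15x_2^2 + 2x_1 - 98/15x_2 + 6
  leading term x_2^2: subtract (38/15)·h_4 from 38/15x_2^2 + 2x_1 - 98/15x_2 + 6 → 2x_1 - 22/15x_2 + 52/15
  leading term x_1: subtract (2)·h_5 from 2x_1 - 22/15x_2 + 52/15 → -38/15x_2 + 38/15
  leading term x_2: no divisor's leading term divides it; move -38/15x_2 to the remainder.
  leading term 1: no divisor's leading term divides it; move 38/15 to the remainder.
  remainder -38/15x_2 + 38/15 ≠ 0; add h_6 = -38/15x_2 + 38/15 to the basis.

The other S-polynomials (S(f_1,h_4), S(f_2,h_4), S(f_3,h_4), S(f_1,h_5), S(f_2,h_5), S(f_3,h_5), S(h_4,h_5), S(f_1,h_6), S(f_2,h_6), S(f_3,h_6), S(h_4,h_6), S(h_5,h_6)) all reduce to 0 modulo the current basis, so we have a Gröbner basis.
Inter-reduce: drop elements whose leading term is divisible by another's, tail-reduce, and make monic.
Reduced Gröbner basis: {x_1 + 1, x_2 - 1}.
Label its elements g_1 = x_1 + 1, g_2 = x_2 - 1.

Reduce p = 3x_1x_2^2 - 6x_2^2 + 2x_1 + 8 modulo G:
  leading term x_1x_2^2: subtract (3x_2^2)·g_1 from 3x_1x_2^2 - 6x_2^2 + 2x_1 + 8 → -9x_2^2 + 2x_1 + 8
  leading term x_2^2: subtract (-9x_2)·g_2 from -9x_2^2 + 2x_1 + 8 → 2x_1 - 9x_2 + 8
  leading term x_1: subtract (2)·g_1 from 2x_1 - 9x_2 + 8 → -9x_2 + 6
  leading term x_2: subtract (-9)·g_2 from -9x_2 + 6 → -3
  leading term 1: no divisor's leading term divides it; move -3 to the remainder.
  normal form = -3.
The normal form is nonzero, so p ∉ I. Since p minus its normal form lies in I, I + (p) = I + (r) where r = -3; decide whether this ideal is the whole ring.
Here r = -3 is a nonzero constant, hence a unit: 1 ∈ I + (p), the Gröbner basis of I + (p) is {1}, and the enlarged system has no common solution — adjoining p is inconsistent.

Adjoining 3x_1x_2^2 - 6x_2^2 + 2x_1 + 8 makes the ideal the whole ring: the system is inconsistent.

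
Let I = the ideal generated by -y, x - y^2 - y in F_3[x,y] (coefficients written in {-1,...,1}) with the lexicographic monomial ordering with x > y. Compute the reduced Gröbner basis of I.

Buchberger's algorithm terminates because the ascending chain of leading-term ideals stabilizes.

f_1 = -y, LT = y.
f_2 = x - y^2 - y, LT = x.

The S-polynomials (S(f_1,f_2)) all reduce to 0 modulo the current basis, so we have a Gröbner basis.

G = {x, y}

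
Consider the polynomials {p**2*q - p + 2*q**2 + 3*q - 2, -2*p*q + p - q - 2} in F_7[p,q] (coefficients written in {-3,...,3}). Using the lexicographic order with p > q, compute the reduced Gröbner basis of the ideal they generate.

f_1 = p**2*q - p + 2*q**2 + 3*q - 2, LT = p**2*q.
f_2 = -2*p*q + p - q - 2, LT = p*q.

S(f_1,f_2): lcm = p**2*q. S = -3*p**2 + 3*p*q - 2*p + 2*q**2 + 3*q - 2.
  leading term p**2: no divisor's leading term divides it; move -3*p**2 to the remainder.
  leading term p*q: subtract (2)·f_2 from 3*p*q - 2*p + 2*q**2 + 3*q - 2 → 3*p + 2*q**2 - 2*q + 2
  leading term p: no divisor's leading term divides it; move 3*p to the remainder.
  leading term q**2: no divisor's leading term divides it; move 2*q**2 to the remainder.
  leading term q: no divisor's leading term divides it; move -2*q to the remainder.
  leading term 1: no divisor's leading term divides it; move 2 to the remainder.
  remainder -3*p**2 + 3*p + 2*q**2 - 2*q + 2 ≠ 0; add g_3 = -3*p**2 + 3*p + 2*q**2 - 2*q + 2 to the basis.

S(f_1,g_3): lcm = p**2*q. S = p*q - p + 3*q**3 - q**2 - q - 2.
  leading term p*q: subtract (3)·f_2 from p*q - p + 3*q**3 - q**2 - q - 2 → 3*p + 3*q**3 - q**2 + 2*q - 3
  leading term p: no divisor's leading term divides it; move 3*p to the remainder.
  leading term q**3: no divisor's leading term divides it; move 3*q**3 to the remainder.
  leading term q**2: no divisor's leading term divides it; move -q**2 to the remainder.
  leading term q: no divisor's leading term divides it; move 2*q to the remainder.
  leading term 1: no divisor's leading term divides it; move -3 to the remainder.
  remainder 3*p + 3*q**3 - q**2 + 2*q - 3 ≠ 0; add g_4 = 3*p + 3*q**3 - q**2 + 2*q - 3 to the basis.

S(f_1,g_4): lcm = p**2*q. S = -p*q**4 - 2*p*q**3 - 3*p*q**2 + p*q - p + 2*q**2 + 3*q - 2.
  leading term p*q**4: subtract (-3*q**3)·f_2 from -p*q**4 - 2*p*q**3 - 3*p*q**2 + p*q - p + 2*q**2 + 3*q - 2 → p*q**3 - 3*p*q**2 + p*q - p - 3*q**4 + q**3 + 2*q**2 + 3*q - 2
  leading term p*q**3: subtract (3*q**2)·f_2 from p*q**3 - 3*p*q**2 + p*q - p - 3*q**4 + q**3 + 2*q**2 + 3*q - 2 → p*q**2 + p*q - p - 3*q**4 - 3*q**3 + q**2 + 3*q - 2
  leading term p*q**2: subtract (3*q)·f_2 from p*q**2 + p*q - p - 3*q**4 - 3*q**3 + q**2 + 3*q - 2 → -2*p*q - p - 3*q**4 - 3*q**3 - 3*q**2 + 2*q - 2
  leading term p*q: subtract (1)·f_2 from -2*p*q - p - 3*q**4 - 3*q**3 - 3*q**2 + 2*q - 2 → -2*p - 3*q**4 - 3*q**3 - 3*q**2 + 3*q
  leading term p: subtract (-3)·g_4 from -2*p - 3*q**4 - 3*q**3 - 3*q**2 + 3*q → -3*q**4 - q**3 + q**2 + 2*q - 2
  leading term q**4: no divisor's leading term divides it; move -3*q**4 to the remainder.
  leading term q**3: no divisor's leading term divides it; move -q**3 to the remainder.
  leading term q**2: no divisor's leading term divides it; move q**2 to the remainder.
  leading term q: no divisor's leading term divides it; move 2*q to the remainder.
  leading term 1: no divisor's leading term divides it; move -2 to the remainder.
  remainder -3*q**4 - q**3 + q**2 + 2*q - 2 ≠ 0; add g_5 = -3*q**4 - q**3 + q**2 + 2*q - 2 to the basis.

The other S-polynomials (S(f_2,g_3), S(f_2,g_4), S(g_3,g_4), S(f_1,g_5), S(f_2,g_5), S(g_3,g_5), S(g_4,g_5)) all reduce to 0 modulo the current basis, so we have a Gröbner basis.
Inter-reduce: drop elements whose leading term is divisible by another's, tail-reduce, and make monic.

G = {p + q**3 + 2*q**2 + 3*q - 1, q**4 - 2*q**3 + 2*q**2 - 3*q + 3}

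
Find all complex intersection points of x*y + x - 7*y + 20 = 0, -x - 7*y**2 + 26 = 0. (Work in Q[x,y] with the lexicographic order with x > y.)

{(-2, 2), (35/2 - 3*sqrt(203)*I/2, -3/2 - sqrt(203)*I/14), (35/2 + 3*sqrt(203)*I/2, -3/2 + sqrt(203)*I/14)}

Compute a lex Gröbner basis by Buchberger's algorithm.
f_1 = x*y + x - 7*y + 20, LT = x*y.
f_2 = -x - 7*y**2 + 26, LT = x.

S(f_1,f_2): lcm = x*y. S = x - 7*y**3 + 19*y + 20.
  leading term x: subtract (-1)·f_2 from x - 7*y**3 + 19*y + 20 → -7*y**3 - 7*y**2 + 19*y + 46
  leading term y**3: no divisor's leading term divides it; move -7*y**3 to the remainder.
  leading term y**2: no divisor's leading term divides it; move -7*y**2 to the remainder.
  leading term y: no divisor's leading term divides it; move 19*y to the remainder.
  leading term 1: no divisor's leading term divides it; move 46 to the remainder.
  remainder -7*y**3 - 7*y**2 + 19*y + 46 ≠ 0; add h_3 = -7*y**3 - 7*y**2 + 19*y + 46 to the basis.

The other S-polynomials (S(f_1,h_3), S(f_2,h_3)) all reduce to 0 modulo the current basis, so we have a Gröbner basis.
Inter-reduce: drop elements whose leading term is divisible by another's, tail-reduce, and make monic.
Reduced Gröbner basis: {x + 7*y**2 - 26, y**3 + y**2 - 19/7*y - 46/7}.

From the last basis element, y**3 + y**2 - 19/7*y - 46/7 = 0, so y takes values in {2, -3/2 - sqrt(203)*I/14, -3/2 + sqrt(203)*I/14}. Each choice, substituted upward through the basis, yields the corresponding point(s) of the solution set.
  y = 2: the earlier basis element becomes x + 2 = 0, giving x = -2 — point (-2, 2).
  y = -3/2 - sqrt(203)*I/14: the earlier basis element becomes x - 35/2 + 3*sqrt(203)*I/2 = 0, giving x = 35/2 - 3*sqrt(203)*I/2 — point (35/2 - 3*sqrt(203)*I/2, -3/2 - sqrt(203)*I/14).
  y = -3/2 + sqrt(203)*I/14: the earlier basis element becomes x - 35/2 - 3*sqrt(203)*I/2 = 0, giving x = 35/2 + 3*sqrt(203)*I/2 — point (35/2 + 3*sqrt(203)*I/2, -3/2 + sqrt(203)*I/14).
Substituting each solution back into the original system confirms all equations vanish.
This is the nonlinear analogue of row-reducing a linear system.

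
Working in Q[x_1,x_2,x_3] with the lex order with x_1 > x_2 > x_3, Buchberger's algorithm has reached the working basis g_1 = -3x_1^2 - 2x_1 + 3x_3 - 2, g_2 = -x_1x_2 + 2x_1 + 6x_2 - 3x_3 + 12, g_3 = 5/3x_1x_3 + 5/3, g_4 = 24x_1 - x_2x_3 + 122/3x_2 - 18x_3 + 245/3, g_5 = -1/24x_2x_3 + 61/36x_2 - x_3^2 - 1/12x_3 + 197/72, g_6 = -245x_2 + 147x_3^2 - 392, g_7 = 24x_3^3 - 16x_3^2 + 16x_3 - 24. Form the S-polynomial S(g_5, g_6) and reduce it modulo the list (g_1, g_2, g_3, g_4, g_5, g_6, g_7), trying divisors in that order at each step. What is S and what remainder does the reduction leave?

lcm(LM(g_5), LM(g_6)) = x_2x_3.
S = (lcm/LT(g_5))·g_5 − (lcm/LT(g_6))·g_6 = -122/3x_2 + 3/5x_3^3 + 24x_3^2 + 2/5x_3 - 197/3.
Reduce S modulo (g_1, g_2, g_3, g_4, g_5, g_6, g_7) in that order:
  leading term x_2: subtract (122/735)·g_6 from -122/3x_2 + 3/5x_3^3 + 24x_3^2 + 2/5x_3 - 197/3 → 3/5x_3^3 - 2/5x_3^2 + 2/5x_3 - 3/5
  leading term x_3^3: subtract (1/40)·g_7 from 3/5x_3^3 - 2/5x_3^2 + 2/5x_3 - 3/5 → 0
The remainder is 0, so this S-polynomial contributes no new basis element.

S(g_5, g_6) = -122/3x_2 + 3/5x_3^3 + 24x_3^2 + 2/5x_3 - 197/3; remainder on division = 0.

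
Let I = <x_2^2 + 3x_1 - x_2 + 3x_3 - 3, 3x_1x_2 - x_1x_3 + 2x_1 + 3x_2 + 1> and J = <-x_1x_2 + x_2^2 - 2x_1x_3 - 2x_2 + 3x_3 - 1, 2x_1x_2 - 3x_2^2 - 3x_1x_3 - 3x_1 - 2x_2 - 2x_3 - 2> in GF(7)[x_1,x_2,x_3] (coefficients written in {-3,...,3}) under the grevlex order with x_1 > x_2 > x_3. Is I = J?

Yes, the ideals are equal.

Since reduced Gröbner bases are canonical representatives of ideals under a given ordering, it suffices to compute and compare them.
Buchberger on the first generating set:
f_1 = x_2^2 + 3x_1 - x_2 + 3x_3 - 3, LT = x_2^2.
f_2 = 3x_1x_2 - x_1x_3 + 2x_1 + 3x_2 + 1, LT = x_1x_2.

S(f_1,f_2): lcm = x_1x_2^2. S = -2x_1x_2x_3 + 3x_1^2 + 3x_1x_2 - x_2^2 + 3x_1x_3 - 3x_1 + 2x_2.
  leading term x_1x_2x_3: subtract (-3x_3)·f_2 from -2x_1x_2x_3 + 3x_1^2 + 3x_1x_2 - x_2^2 + 3x_1x_3 - 3x_1 + 2x_2 → -3x_1x_3^2 + 3x_1^2 + 3x_1x_2 - x_2^2 + 2x_1x_3 + 2x_2x_3 - 3x_1 + 2x_2 + 3x_3
  leading term x_1x_3^2: no divisor's leading term divides it; move -3x_1x_3^2 to the remainder.
  leading term x_1^2: no divisor's leading term divides it; move 3x_1^2 to the remainder.
  leading term x_1x_2: subtract (1)·f_2 from 3x_1x_2 - x_2^2 + 2x_1x_3 + 2x_2x_3 - 3x_1 + 2x_2 + 3x_3 → -x_2^2 + 3x_1x_3 + 2x_2x_3 + 2x_1 - x_2 + 3x_3 - 1
  leading term x_2^2: subtract (-1)·f_1 from -x_2^2 + 3x_1x_3 + 2x_2x_3 + 2x_1 - x_2 + 3x_3 - 1 → 3x_1x_3 + 2x_2x_3 - 2x_1 - 2x_2 - x_3 + 3
  leading term x_1x_3: no divisor's leading term divides it; move 3x_1x_3 to the remainder.
  leading term x_2x_3: no divisor's leading term divides it; move 2x_2x_3 to the remainder.
  leading term x_1: no divisor's leading term divides it; move -2x_1 to the remainder.
  leading term x_2: no divisor's leading term divides it; move -2x_2 to the remainder.
  leading term x_3: no divisor's leading term divides it; move -x_3 to the remainder.
  leading term 1: no divisor's leading term divides it; move 3 to the remainder.
  remainder -3x_1x_3^2 + 3x_1^2 + 3x_1x_3 + 2x_2x_3 - 2x_1 - 2x_2 - x_3 + 3 ≠ 0; add g_3 = -3x_1x_3^2 + 3x_1^2 + 3x_1x_3 + 2x_2x_3 - 2x_1 - 2x_2 - x_3 + 3 to the basis.

The other S-polynomials (S(f_1,g_3), S(f_2,g_3)) all reduce to 0 modulo the current basis, so we have a Gröbner basis.
Inter-reduce: drop elements whose leading term is divisible by another's, tail-reduce, and make monic.
Reduced Gröbner basis: {x_1x_3^2 - x_1^2 - x_1x_3 - 3x_2x_3 + 3x_1 + 3x_2 - 2x_3 - 1, x_1x_2 + 2x_1x_3 + 3x_1 + x_2 - 2, x_2^2 + 3x_1 - x_2 + 3x_3 - 3}.

Buchberger on the second generating set:
h_1 = -x_1x_2 + x_2^2 - 2x_1x_3 - 2x_2 + 3x_3 - 1, LT = x_1x_2.
h_2 = 2x_1x_2 - 3x_2^2 - 3x_1x_3 - 3x_1 - 2x_2 - 2x_3 - 2, LT = x_1x_2.

S(h_1,h_2): lcm = x_1x_2. S = -3x_2^2 - 2x_1 + 3x_2 - 2x_3 + 2.
  leading term x_2^2: no divisor's leading term divides it; move -3x_2^2 to the remainder.
  leading term x_1: no divisor's leading term divides it; move -2x_1 to the remainder.
  leading term x_2: no divisor's leading term divides it; move 3x_2 to the remainder.
  leading term x_3: no divisor's leading term divides it; move -2x_3 to the remainder.
  leading term 1: no divisor's leading term divides it; move 2 to the remainder.
  remainder -3x_2^2 - 2x_1 + 3x_2 - 2x_3 + 2 ≠ 0; add k_3 = -3x_2^2 - 2x_1 + 3x_2 - 2x_3 + 2 to the basis.

S(h_1,k_3): lcm = x_1x_2^2. S = -x_2^3 + 2x_1x_2x_3 - 3x_1^2 + x_1x_2 + 2x_2^2 - 3x_1x_3 - 3x_2x_3 + 3x_1 + x_2.
  leading term x_2^3: subtract (-2x_2)·k_3 from -x_2^3 + 2x_1x_2x_3 - 3x_1^2 + x_1x_2 + 2x_2^2 - 3x_1x_3 - 3x_2x_3 + 3x_1 + x_2 → 2x_1x_2x_3 - 3x_1^2 - 3x_1x_2 + x_2^2 - 3x_1x_3 + 3x_1 - 2x_2
  leading term x_1x_2x_3: subtract (-2x_3)·h_1 from 2x_1x_2x_3 - 3x_1^2 - 3x_1x_2 + x_2^2 - 3x_1x_3 + 3x_1 - 2x_2 → 2x_2^2x_3 + 3x_1x_3^2 - 3x_1^2 - 3x_1x_2 + x_2^2 - 3x_1x_3 + 3x_2x_3 - x_3^2 + 3x_1 - 2x_2 - 2x_3
  leading term x_2^2x_3: subtract (-3x_3)·k_3 from 2x_2^2x_3 + 3x_1x_3^2 - 3x_1^2 - 3x_1x_2 + x_2^2 - 3x_1x_3 + 3x_2x_3 - x_3^2 + 3x_1 - 2x_2 - 2x_3 → 3x_1x_3^2 - 3x_1^2 - 3x_1x_2 + x_2^2 - 2x_1x_3 - 2x_2x_3 + 3x_1 - 2x_2 - 3x_3
  leading term x_1x_3^2: no divisor's leading term divides it; move 3x_1x_3^2 to the remainder.
  leading term x_1^2: no divisor's leading term divides it; move -3x_1^2 to the remainder.
  leading term x_1x_2: subtract (3)·h_1 from -3x_1x_2 + x_2^2 - 2x_1x_3 - 2x_2x_3 + 3x_1 - 2x_2 - 3x_3 → -2x_2^2 - 3x_1x_3 - 2x_2x_3 + 3x_1 - 3x_2 + 2x_3 + 3
  leading term x_2^2: subtract (3)·k_3 from -2x_2^2 - 3x_1x_3 - 2x_2x_3 + 3x_1 - 3x_2 + 2x_3 + 3 → -3x_1x_3 - 2x_2x_3 + 2x_1 + 2x_2 + x_3 - 3
  leading term x_1x_3: no divisor's leading term divides it; move -3x_1x_3 to the remainder.
  leading term x_2x_3: no divisor's leading term divides it; move -2x_2x_3 to the remainder.
  leading term x_1: no divisor's leading term divides it; move 2x_1 to the remainder.
  leading term x_2: no divisor's leading term divides it; move 2x_2 to the remainder.
  leading term x_3: no divisor's leading term divides it; move x_3 to the remainder.
  leading term 1: no divisor's leading term divides it; move -3 to the remainder.
  remainder 3x_1x_3^2 - 3x_1^2 - 3x_1x_3 - 2x_2x_3 + 2x_1 + 2x_2 + x_3 - 3 ≠ 0; add k_4 = 3x_1x_3^2 - 3x_1^2 - 3x_1x_3 - 2x_2x_3 + 2x_1 + 2x_2 + x_3 - 3 to the basis.

The other S-polynomials (S(h_2,k_3), S(h_1,k_4), S(h_2,k_4), S(k_3,k_4)) all reduce to 0 modulo the current basis, so we have a Gröbner basis.
Inter-reduce: drop elements whose leading term is divisible by another's, tail-reduce, and make monic.
Reduced Gröbner basis: {x_1x_3^2 - x_1^2 - x_1x_3 - 3x_2x_3 + 3x_1 + 3x_2 - 2x_3 - 1, x_1x_2 + 2x_1x_3 + 3x_1 + x_2 - 2, x_2^2 + 3x_1 - x_2 + 3x_3 - 3}.

The two bases agree; hence the ideals are identical.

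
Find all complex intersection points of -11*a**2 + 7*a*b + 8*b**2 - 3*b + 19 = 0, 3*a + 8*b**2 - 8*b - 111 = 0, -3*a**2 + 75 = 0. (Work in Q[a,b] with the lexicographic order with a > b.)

{(5, 4)}

Compute a lex Gröbner basis by Buchberger's algorithm.
f_1 = -11*a**2 + 7*a*b + 8*b**2 - 3*b + 19, LT = a**2.
f_2 = 3*a + 8*b**2 - 8*b - 111, LT = a.
f_3 = -3*a**2 + 75, LT = a**2.

S(f_1,f_2): lcm = a**2. S = -8/3*a*b**2 + 67/33*a*b + 37*a - 8/11*b**2 + 3/11*b - 19/11.
  reduce S modulo (f_1, f_2, f_3):
  remainder 64/9*b**4 - 1240/99*b**3 - 19072/99*b**2 + 5744/33*b + 15040/11 ≠ 0; add h_4 = 64/9*b**4 - 1240/99*b**3 - 19072/99*b**2 + 5744/33*b + 15040/11 to the basis.

S(f_1,f_3): lcm = a**2. S = -7/11*a*b - 8/11*b**2 + 3/11*b + 256/11.
  reduce S modulo (f_1, f_2, f_3, h_4):
  remainder 56/33*b**3 - 80/33*b**2 - 256/11*b + 256/11 ≠ 0; add h_5 = 56/33*b**3 - 80/33*b**2 - 256/11*b + 256/11 to the basis.

S(h_4,h_5): lcm = b**4. S = -205/616*b**3 - 1030/77*b**2 + 3315/308*b + 2115/11.
  reduce S modulo (f_1, f_2, f_3, h_4, h_5):
  remainder -2715/196*b**2 + 1215/196*b + 9645/49 ≠ 0; add h_6 = -2715/196*b**2 + 1215/196*b + 9645/49 to the basis.

S(h_4,h_6): lcm = b**4. S = -20927/15928*b**3 - 25646/1991*b**2 + 1077/44*b + 2115/11.
  reduce S modulo (f_1, f_2, f_3, h_4, h_5, h_6):
  remainder -4770/32761*b + 19080/32761 ≠ 0; add h_7 = -4770/32761*b + 19080/32761 to the basis.

The other S-polynomials (S(f_2,f_3), S(f_1,h_4), S(f_2,h_4), S(f_3,h_4), S(f_1,h_5), S(f_2,h_5), S(f_3,h_5), S(f_1,h_6), S(f_2,h_6), S(f_3,h_6), S(h_5,h_6), S(f_1,h_7), S(f_2,h_7), S(f_3,h_7), S(h_4,h_7), S(h_5,h_7), S(h_6,h_7)) all reduce to 0 modulo the current basis, so we have a Gröbner basis.
Inter-reduce: drop elements whose leading term is divisible by another's, tail-reduce, and make monic.
Reduced Gröbner basis: {a - 5, b - 4}.

Since the basis is lex-ordered, b - 4 is univariate in b. Its roots are {4}. Back-substituting each root into the other basis elements fixes the other coordinates.
  b = 4: the earlier basis element becomes a - 5 = 0, giving a = 5 — point (5, 4).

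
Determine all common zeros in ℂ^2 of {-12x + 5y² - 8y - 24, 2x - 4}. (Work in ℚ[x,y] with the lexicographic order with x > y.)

{(2, -12/5), (2, 4)}

Compute a lex Gröbner basis by Buchberger's algorithm.
f_1 = -12x + 5y² - 8y - 24, LT = x.
f_2 = 2x - 4, LT = x.

S(f_1,f_2): lcm = x. S = -5/12y² + ⅔y + 4.
  leading term y²: no divisor's leading term divides it; move -5/12y² to the remainder.
  leading term y: no divisor's leading term divides it; move ⅔y to the remainder.
  leading term 1: no divisor's leading term divides it; move 4 to the remainder.
  remainder -5/12y² + ⅔y + 4 ≠ 0; add h_3 = -5/12y² + ⅔y + 4 to the basis.

S(f_1,h_3): leading monomials are coprime, so the S-polynomial reduces to 0 (Buchberger's first criterion).
S(f_2,h_3): leading monomials are coprime, so the S-polynomial reduces to 0 (Buchberger's first criterion).
Every S-polynomial of the final basis reduces to 0, so we have a Gröbner basis.
Inter-reduce: drop elements whose leading term is divisible by another's, tail-reduce, and make monic.
Reduced Gröbner basis: {x - 2, y² - 8/5y - 48/5}.

From the last basis element, y² - 8/5y - 48/5 = 0, so y takes values in {-12/5, 4}. Each choice, substituted upward through the basis, yields the corresponding point(s) of the solution set.
  y = -12/5: the earlier basis element becomes x - 2 = 0, giving x = 2 — point (2, -12/5).
  y = 4: the earlier basis element becomes x - 2 = 0, giving x = 2 — point (2, 4).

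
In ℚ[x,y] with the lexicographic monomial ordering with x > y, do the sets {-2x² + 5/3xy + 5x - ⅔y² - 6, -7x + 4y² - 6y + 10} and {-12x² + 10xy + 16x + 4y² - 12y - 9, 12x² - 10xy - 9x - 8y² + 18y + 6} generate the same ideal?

Equality of ideals is decidable: compute both reduced Gröbner bases (unique for the ordering) and check whether they agree.
Buchberger on the first generating set:
f_1 = -2x² + 5/3xy + 5x - ⅔y² - 6, LT = x².
f_2 = -7x + 4y² - 6y + 10, LT = x.

S(f_1,f_2): lcm = x². S = 4/7xy² - 71/42xy - 15/14x + ⅓y² + 3.
  reduce S modulo (f_1, f_2):
  remainder 16/49y⁴ - 214/147y³ + 292/147y² - 220/147y + 72/49 ≠ 0; add g_3 = 16/49y⁴ - 214/147y³ + 292/147y² - 220/147y + 72/49 to the basis.

The other S-polynomials (S(f_1,g_3), S(f_2,g_3)) all reduce to 0 modulo the current basis, so we have a Gröbner basis.
Inter-reduce: drop elements whose leading term is divisible by another's, tail-reduce, and make monic.
Reduced Gröbner basis: {x - 4/7y² + 6/7y - 10/7, y⁴ - 107/24y³ + 73/12y² - 55/12y + 9/2}.

Buchberger on the second generating set:
h_1 = -12x² + 10xy + 16x + 4y² - 12y - 9, LT = x².
h_2 = 12x² - 10xy - 9x - 8y² + 18y + 6, LT = x².

S(h_1,h_2): lcm = x². S = -7/12x + ⅓y² - ½y + ¼.
  reduce S modulo (h_1, h_2):
  remainder -7/12x + ⅓y² - ½y + ¼ ≠ 0; add k_3 = -7/12x + ⅓y² - ½y + ¼ to the basis.

S(h_1,k_3): lcm = x². S = 4/7xy² - 71/42xy - 19/21x - ⅓y² + y + ¾.
  reduce S modulo (h_1, h_2, k_3):
  remainder 16/49y⁴ - 214/147y³ + 124/147y² + 103/98y + 71/196 ≠ 0; add k_4 = 16/49y⁴ - 214/147y³ + 124/147y² + 103/98y + 71/196 to the basis.

The other S-polynomials (S(h_2,k_3), S(h_1,k_4), S(h_2,k_4), S(k_3,k_4)) all reduce to 0 modulo the current basis, so we have a Gröbner basis.
Inter-reduce: drop elements whose leading term is divisible by another's, tail-reduce, and make monic.
Reduced Gröbner basis: {x - 4/7y² + 6/7y - 3/7, y⁴ - 107/24y³ + 31/12y² + 103/32y + 71/64}.

Since the reduced bases disagree, the two ideals are not the same.

No, the ideals differ.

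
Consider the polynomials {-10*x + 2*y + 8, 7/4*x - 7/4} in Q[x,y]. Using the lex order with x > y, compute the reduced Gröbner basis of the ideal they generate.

f_1 = -10*x + 2*y + 8, LT = x.
f_2 = 7/4*x - 7/4, LT = x.

S(f_1,f_2): lcm = x. S = -1/5*y + 1/5.
  leading term y: no divisor's leading term divides it; move -1/5*y to the remainder.
  leading term 1: no divisor's leading term divides it; move 1/5 to the remainder.
  remainder -1/5*y + 1/5 ≠ 0; add g_3 = -1/5*y + 1/5 to the basis.

The other S-polynomials (S(f_1,g_3), S(f_2,g_3)) all reduce to 0 modulo the current basis, so we have a Gröbner basis.
Inter-reduce: drop elements whose leading term is divisible by another's, tail-reduce, and make monic.

G = {x - 1, y - 1}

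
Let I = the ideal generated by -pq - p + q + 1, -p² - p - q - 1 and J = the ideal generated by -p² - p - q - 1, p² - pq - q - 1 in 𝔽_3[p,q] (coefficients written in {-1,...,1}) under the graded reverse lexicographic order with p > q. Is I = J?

Yes, the ideals are equal.

Since reduced Gröbner bases are canonical representatives of ideals under a given ordering, it suffices to compute and compare them.
Buchberger on the first generating set:
f_1 = -pq - p + q + 1, LT = pq.
f_2 = -p² - p - q - 1, LT = p².

S(f_1,f_2): lcm = p²q. S = p² + pq - q² - p - q.
  leading term p²: subtract (-1)·f_2 from p² + pq - q² - p - q → pq - q² + p + q - 1
  leading term pq: subtract (-1)·f_1 from pq - q² + p + q - 1 → -q² - q
  leading term q²: no divisor's leading term divides it; move -q² to the remainder.
  leading term q: no divisor's leading term divides it; move -q to the remainder.
  remainder -q² - q ≠ 0; add g_3 = -q² - q to the basis.

The other S-polynomials (S(f_1,g_3), S(f_2,g_3)) all reduce to 0 modulo the current basis, so we have a Gröbner basis.
Inter-reduce: drop elements whose leading term is divisible by another's, tail-reduce, and make monic.
Reduced Gröbner basis: {p² + p + q + 1, pq + p - q - 1, q² + q}.

Buchberger on the second generating set:
h_1 = -p² - p - q - 1, LT = p².
h_2 = p² - pq - q - 1, LT = p².

S(h_1,h_2): lcm = p². S = pq + p - q - 1.
  leading term pq: no divisor's leading term divides it; move pq to the remainder.
  leading term p: no divisor's leading term divides it; move p to the remainder.
  leading term q: no divisor's leading term divides it; move -q to the remainder.
  leading term 1: no divisor's leading term divides it; move -1 to the remainder.
  remainder pq + p - q - 1 ≠ 0; add k_3 = pq + p - q - 1 to the basis.

S(h_1,k_3): lcm = p²q. S = -p² - pq + q² + p + q.
  leading term p²: subtract (1)·h_1 from -p² - pq + q² + p + q → -pq + q² - p - q + 1
  leading term pq: subtract (-1)·k_3 from -pq + q² - p - q + 1 → q² + q
  leading term q²: no divisor's leading term divides it; move q² to the remainder.
  leading term q: no divisor's leading term divides it; move q to the remainder.
  remainder q² + q ≠ 0; add k_4 = q² + q to the basis.

The other S-polynomials (S(h_2,k_3), S(h_1,k_4), S(h_2,k_4), S(k_3,k_4)) all reduce to 0 modulo the current basis, so we have a Gröbner basis.
Inter-reduce: drop elements whose leading term is divisible by another's, tail-reduce, and make monic.
Reduced Gröbner basis: {p² + p + q + 1, pq + p - q - 1, q² + q}.

The two bases agree; hence the ideals are identical.
The same test decides containment: I ⊆ J iff every generator of I reduces to 0 modulo a Gröbner basis of J.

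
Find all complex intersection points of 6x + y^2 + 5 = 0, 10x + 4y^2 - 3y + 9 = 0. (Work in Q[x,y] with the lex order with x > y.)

Compute a lex Gröbner basis by Buchberger's algorithm.
f_1 = 6x + y^2 + 5, LT = x.
f_2 = 10x + 4y^2 - 3y + 9, LT = x.

S(f_1,f_2): lcm = x. S = -7/30y^2 + 3/10y - 1/15.
  leading term y^2: no divisor's leading term divides it; move -7/30y^2 to the remainder.
  leading term y: no divisor's leading term divides it; move 3/10y to the remainder.
  leading term 1: no divisor's leading term divides it; move -1/15 to the remainder.
  remainder -7/30y^2 + 3/10y - 1/15 ≠ 0; add h_3 = -7/30y^2 + 3/10y - 1/15 to the basis.

The other S-polynomials (S(f_1,h_3), S(f_2,h_3)) all reduce to 0 modulo the current basis, so we have a Gröbner basis.
Inter-reduce: drop elements whose leading term is divisible by another's, tail-reduce, and make monic.
Reduced Gröbner basis: {x + 3/14y + 11/14, y^2 - 9/7y + 2/7}.

Since the basis is lex-ordered, y^2 - 9/7y + 2/7 is univariate in y. Its roots are {2/7, 1}. Back-substituting each root into the other basis elements fixes the other coordinates.
  y = 2/7: the earlier basis element becomes x + 83/98 = 0, giving x = -83/98 — point (-83/98, 2/7).
  y = 1: the earlier basis element becomes x + 1 = 0, giving x = -1 — point (-1, 1).
Substituting each solution back into the original system confirms all equations vanish.

{(-83/98, 2/7), (-1, 1)}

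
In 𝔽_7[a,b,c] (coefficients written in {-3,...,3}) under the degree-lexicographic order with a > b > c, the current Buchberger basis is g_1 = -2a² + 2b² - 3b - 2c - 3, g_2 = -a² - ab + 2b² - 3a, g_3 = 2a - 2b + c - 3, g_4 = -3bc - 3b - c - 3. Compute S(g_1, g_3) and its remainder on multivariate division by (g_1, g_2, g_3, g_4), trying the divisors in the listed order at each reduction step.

lcm(LM(g_1), LM(g_3)) = a².
S = (lcm/LT(g_1))·g_1 − (lcm/LT(g_3))·g_3 = ab + 3ac - b² - 2a - 2b + c - 2.
Reduce S modulo (g_1, g_2, g_3, g_4) in that order:
  leading term ab: subtract (-3b)·g_3 from ab + 3ac - b² - 2a - 2b + c - 2 → 3ac + 3bc - 2a + 3b + c - 2
  leading term ac: subtract (-2c)·g_3 from 3ac + 3bc - 2a + 3b + c - 2 → -bc + 2c² - 2a + 3b + 2c - 2
  leading term bc: subtract (-2)·g_4 from -bc + 2c² - 2a + 3b + 2c - 2 → 2c² - 2a - 3b - 1
  leading term c²: no divisor's leading term divides it; move 2c² to the remainder.
  leading term a: subtract (-1)·g_3 from -2a - 3b - 1 → 2b + c + 3
  leading term b: no divisor's leading term divides it; move 2b to the remainder.
  leading term c: no divisor's leading term divides it; move c to the remainder.
  leading term 1: no divisor's leading term divides it; move 3 to the remainder.
The remainder 2c² + 2b + c + 3 is nonzero, so it would be added as the next basis element.

S(g_1, g_3) = ab + 3ac - b² - 2a - 2b + c - 2; remainder on division = 2c² + 2b + c + 3.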